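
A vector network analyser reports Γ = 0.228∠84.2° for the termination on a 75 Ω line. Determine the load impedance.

Z_L ≈ 70.7 + j33.8 Ω

Z_L = Z_0·(1 + Γ)/(1 − Γ) = 75·(1.02 + j0.227)/(0.977 − j0.227)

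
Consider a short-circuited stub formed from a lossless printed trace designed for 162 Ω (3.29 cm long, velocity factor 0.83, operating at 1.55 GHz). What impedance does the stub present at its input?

λ = v/f = 0.83·c / 1.55 GHz = 0.161 m
βl = 2π·l/λ = 2π × 0.205 = 73.7°
tan(βl) = 3.43
For a short-circuited stub, Z_in = jZ_0·tan(βl)

Z_in ≈ +j555 Ω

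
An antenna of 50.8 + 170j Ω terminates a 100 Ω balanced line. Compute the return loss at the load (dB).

Γ = (-49.2 + j170)/(150.8 + j170), |Γ| = 0.779
RL = −20·log₁₀|Γ| = −20·log₁₀(0.779)

RL ≈ 2.17 dB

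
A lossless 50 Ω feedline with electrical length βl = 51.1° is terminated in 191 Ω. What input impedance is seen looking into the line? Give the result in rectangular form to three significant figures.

Z_in ≈ 20.7 − j36 Ω

tan(βl) = tan(51.1°) = 1.24
Z_in = Z_0·(Z_L + jZ_0·tanβl)/(Z_0 + jZ_L·tanβl)
     = 50·(191 + j62)/(50 + j237)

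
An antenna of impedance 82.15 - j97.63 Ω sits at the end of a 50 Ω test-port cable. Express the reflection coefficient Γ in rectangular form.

Γ ≈ 0.51 − j0.362

Γ = (Z_L − Z_0)/(Z_L + Z_0) = (32.15 − j97.63)/(132.2 − j97.63)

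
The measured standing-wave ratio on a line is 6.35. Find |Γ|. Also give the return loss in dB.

|Γ| = (S − 1)/(S + 1) = (6.35 − 1)/(6.35 + 1) = 5.35/7.35
RL = −20·log₁₀|Γ| = −20·log₁₀(0.728)

|Γ| ≈ 0.728; return loss ≈ 2.76 dB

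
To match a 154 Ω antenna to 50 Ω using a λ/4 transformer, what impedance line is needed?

Z_qwt ≈ 87.7 Ω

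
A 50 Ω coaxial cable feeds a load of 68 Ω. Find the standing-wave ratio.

For a purely resistive load, VSWR = R_L/Z_0 or Z_0/R_L (whichever > 1) = 68/50

VSWR ≈ 1.36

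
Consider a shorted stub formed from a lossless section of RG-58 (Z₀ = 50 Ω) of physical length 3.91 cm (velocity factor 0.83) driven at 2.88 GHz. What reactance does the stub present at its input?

X_in ≈ -15.5 Ω (capacitive)

λ = v/f = 0.83·c / 2.88 GHz = 0.0865 m
βl = 2π·l/λ = 2π × 0.452 = 163°
tan(βl) = -0.309
For a shorted stub, Z_in = jZ_0·tan(βl)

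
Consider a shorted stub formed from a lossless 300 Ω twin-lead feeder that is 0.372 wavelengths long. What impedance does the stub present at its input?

Z_in ≈ −j312 Ω

βl = 2π × 0.372 = 134°
tan(βl) = -1.04
For a shorted stub, Z_in = jZ_0·tan(βl)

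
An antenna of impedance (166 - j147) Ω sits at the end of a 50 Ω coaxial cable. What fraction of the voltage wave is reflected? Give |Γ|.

Γ = (Z_L − Z_0)/(Z_L + Z_0) = (116 − j147)/(216 − j147)
|Γ| = 187/261

|Γ| ≈ 0.717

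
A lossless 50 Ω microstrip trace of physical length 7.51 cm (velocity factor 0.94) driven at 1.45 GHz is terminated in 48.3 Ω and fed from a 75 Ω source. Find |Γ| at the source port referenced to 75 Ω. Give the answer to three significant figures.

λ = v/f = 0.94·c / 1.45 GHz = 0.194 m
βl = 2π·l/λ = 2π × 0.386 = 139°
tan(βl) = -0.869
Z_in = Z_0·(Z_L + jZ_0·tanβl)/(Z_0 + jZ_L·tanβl) = 49.7 − j1.7 Ω
Γ_s = (Z_in − Z_s)/(Z_in + Z_s) = (-25.3 − j1.7)/(125 − j1.7), |Γ_s| = 0.203

|Γ| ≈ 0.203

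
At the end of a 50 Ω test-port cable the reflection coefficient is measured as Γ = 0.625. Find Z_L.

Z_L ≈ 217 Ω

Z_L = Z_0·(1 + Γ)/(1 − Γ) = 50·(1.62)/(0.375)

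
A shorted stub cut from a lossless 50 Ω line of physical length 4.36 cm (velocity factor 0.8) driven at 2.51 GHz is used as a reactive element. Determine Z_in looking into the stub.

Z_in ≈ −j14.2 Ω

λ = v/f = 0.8·c / 2.51 GHz = 0.0956 m
βl = 2π·l/λ = 2π × 0.456 = 164°
tan(βl) = -0.284
For a shorted stub, Z_in = jZ_0·tan(βl)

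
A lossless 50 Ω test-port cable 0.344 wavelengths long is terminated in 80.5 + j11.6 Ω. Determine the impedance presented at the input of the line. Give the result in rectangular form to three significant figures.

Z_in ≈ 34.3 + j14.3 Ω

βl = 2π × 0.344 = 124°
tan(βl) = tan(124°) = -1.49
Z_in = Z_0·(Z_L + jZ_0·tanβl)/(Z_0 + jZ_L·tanβl)
     = 50·(80.5 − j63)/(67.3 − j120)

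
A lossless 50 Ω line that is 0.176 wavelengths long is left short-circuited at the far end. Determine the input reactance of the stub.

βl = 2π × 0.176 = 63.4°
tan(βl) = 1.99
For a short-circuited stub, Z_in = jZ_0·tan(βl)

X_in ≈ 99.7 Ω (inductive)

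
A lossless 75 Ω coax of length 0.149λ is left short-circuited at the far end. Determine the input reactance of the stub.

βl = 2π × 0.149 = 53.6°
tan(βl) = 1.36
For a short-circuited stub, Z_in = jZ_0·tan(βl)

X_in ≈ 102 Ω (inductive)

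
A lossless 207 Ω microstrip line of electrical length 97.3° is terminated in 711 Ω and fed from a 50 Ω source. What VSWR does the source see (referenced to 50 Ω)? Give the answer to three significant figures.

VSWR ≈ 1.61

tan(βl) = -7.81
Z_in = Z_0·(Z_L + jZ_0·tanβl)/(Z_0 + jZ_L·tanβl) = 61.2 + j24.2 Ω
Γ_s = (Z_in − Z_s)/(Z_in + Z_s) = (11.2 + j24.2)/(111 + j24.2), |Γ_s| = 0.235
VSWR = (1 + |Γ_s|)/(1 − |Γ_s|)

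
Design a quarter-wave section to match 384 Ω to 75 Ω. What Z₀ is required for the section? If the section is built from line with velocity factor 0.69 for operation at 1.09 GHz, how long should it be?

Z_qwt = √(Z_0·R_L) = √(75 × 384) = √28800
λ = 0.69·c/f = 0.19 m, so l = λ/4 = 0.0475 m

Z_qwt ≈ 170 Ω; length ≈ 4.75 cm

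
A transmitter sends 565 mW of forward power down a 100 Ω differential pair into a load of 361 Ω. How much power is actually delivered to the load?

P_delivered ≈ 384 mW

Γ = (361 − 100)/(361 + 100) = 0.566
|Γ|² = 0.321
P_refl = |Γ|²·P_inc = 181 mW, P_del = (1 − |Γ|²)·P_inc = 384 mW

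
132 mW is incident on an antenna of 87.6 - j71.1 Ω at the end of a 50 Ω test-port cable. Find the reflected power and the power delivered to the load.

|Γ| = |(37.6 − j71.1)/(137.6 − j71.1)| = 0.519
|Γ|² = 0.27
P_refl = |Γ|²·P_inc = 35.6 mW, P_del = (1 − |Γ|²)·P_inc = 96.4 mW

P_reflected ≈ 35.6 mW; P_delivered ≈ 96.4 mW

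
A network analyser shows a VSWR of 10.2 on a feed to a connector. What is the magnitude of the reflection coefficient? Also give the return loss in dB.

|Γ| = (S − 1)/(S + 1) = (10.2 − 1)/(10.2 + 1) = 9.2/11.2
RL = −20·log₁₀|Γ| = −20·log₁₀(0.821)

|Γ| ≈ 0.821; return loss ≈ 1.71 dB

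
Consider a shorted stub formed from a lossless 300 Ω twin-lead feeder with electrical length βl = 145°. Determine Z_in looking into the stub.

Z_in ≈ −j210 Ω

tan(βl) = -0.7
For a shorted stub, Z_in = jZ_0·tan(βl)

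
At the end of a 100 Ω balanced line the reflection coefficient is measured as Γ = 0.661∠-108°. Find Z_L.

Z_L ≈ 30.5 − j68.1 Ω

Z_L = Z_0·(1 + Γ)/(1 − Γ) = 100·(0.796 − j0.629)/(1.2 + j0.629)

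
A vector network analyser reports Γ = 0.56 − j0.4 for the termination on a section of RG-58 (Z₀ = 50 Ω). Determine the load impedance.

Z_L = Z_0·(1 + Γ)/(1 − Γ) = 50·(1.56 − j0.4)/(0.44 + j0.4)

Z_L ≈ 74.4 − j113 Ω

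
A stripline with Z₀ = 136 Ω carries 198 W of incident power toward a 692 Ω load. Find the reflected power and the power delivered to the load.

Γ = (692 − 136)/(692 + 136) = 0.671
|Γ|² = 0.451
P_refl = |Γ|²·P_inc = 89.3 W, P_del = (1 − |Γ|²)·P_inc = 109 W

P_reflected ≈ 89.3 W; P_delivered ≈ 109 W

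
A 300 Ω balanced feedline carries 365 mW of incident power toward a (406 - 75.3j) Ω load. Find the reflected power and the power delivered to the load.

P_reflected ≈ 12.2 mW; P_delivered ≈ 353 mW

|Γ| = |(106 − j75.3)/(706 − j75.3)| = 0.183
|Γ|² = 0.0335
P_refl = |Γ|²·P_inc = 12.2 mW, P_del = (1 − |Γ|²)·P_inc = 353 mW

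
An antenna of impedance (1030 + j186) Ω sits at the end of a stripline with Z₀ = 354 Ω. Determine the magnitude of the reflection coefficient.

|Γ| ≈ 0.502

Γ = (Z_L − Z_0)/(Z_L + Z_0) = (676 + j186)/(1384 + j186)
|Γ| = 701/1400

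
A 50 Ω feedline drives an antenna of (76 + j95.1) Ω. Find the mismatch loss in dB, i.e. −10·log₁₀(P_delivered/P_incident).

mismatch loss ≈ 2.15 dB

Γ = (26 + j95.1)/(126 + j95.1), |Γ| = 0.625
|Γ|² = 0.39, so P_del/P_inc = 1 − |Γ|² = 0.61
ML = −10·log₁₀(1 − |Γ|²)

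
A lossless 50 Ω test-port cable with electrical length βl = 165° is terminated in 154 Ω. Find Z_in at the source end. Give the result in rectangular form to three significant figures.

tan(βl) = tan(165°) = -0.268
Z_in = Z_0·(Z_L + jZ_0·tanβl)/(Z_0 + jZ_L·tanβl)
     = 50·(154 − j13.4)/(50 − j41.3)

Z_in ≈ 98.2 + j67.6 Ω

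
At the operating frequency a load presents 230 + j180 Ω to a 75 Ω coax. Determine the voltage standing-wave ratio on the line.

VSWR ≈ 5.07

Γ = (Z_L − Z_0)/(Z_L + Z_0) = (155 + j180)/(305 + j180)
|Γ| = 238/354 = 0.671
VSWR = (1 + |Γ|)/(1 − |Γ|) = 1.67/0.329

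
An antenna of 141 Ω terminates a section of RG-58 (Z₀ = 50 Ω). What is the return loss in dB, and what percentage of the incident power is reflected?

RL ≈ 6.44 dB; 22.7% of incident power reflected

Γ = (141 − 50)/(141 + 50) = 0.476
RL = −20·log₁₀(0.476) = 6.44 dB
P_refl/P_inc = |Γ|² = 0.227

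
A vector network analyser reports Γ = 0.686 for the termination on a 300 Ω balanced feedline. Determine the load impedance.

Z_L ≈ 1610 Ω

Z_L = Z_0·(1 + Γ)/(1 − Γ) = 300·(1.69)/(0.314)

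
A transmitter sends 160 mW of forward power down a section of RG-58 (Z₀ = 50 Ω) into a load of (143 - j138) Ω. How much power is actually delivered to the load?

P_delivered ≈ 81.3 mW

|Γ| = |(93 − j138)/(193 − j138)| = 0.701
|Γ|² = 0.492
P_refl = |Γ|²·P_inc = 78.7 mW, P_del = (1 − |Γ|²)·P_inc = 81.3 mW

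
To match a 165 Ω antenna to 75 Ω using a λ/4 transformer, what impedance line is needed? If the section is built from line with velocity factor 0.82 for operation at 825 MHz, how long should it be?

Z_qwt ≈ 111 Ω; length ≈ 7.45 cm

Z_qwt = √(Z_0·R_L) = √(75 × 165) = √12380
λ = 0.82·c/f = 0.298 m, so l = λ/4 = 0.0745 m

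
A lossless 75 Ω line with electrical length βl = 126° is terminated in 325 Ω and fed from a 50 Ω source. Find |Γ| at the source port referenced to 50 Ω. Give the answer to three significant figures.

tan(βl) = -1.38
Z_in = Z_0·(Z_L + jZ_0·tanβl)/(Z_0 + jZ_L·tanβl) = 25.7 + j50.2 Ω
Γ_s = (Z_in − Z_s)/(Z_in + Z_s) = (-24.3 + j50.2)/(75.7 + j50.2), |Γ_s| = 0.614

|Γ| ≈ 0.614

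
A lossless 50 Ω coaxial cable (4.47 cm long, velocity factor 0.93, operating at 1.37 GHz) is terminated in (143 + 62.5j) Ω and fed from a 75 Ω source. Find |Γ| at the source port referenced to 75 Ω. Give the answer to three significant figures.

λ = v/f = 0.93·c / 1.37 GHz = 0.204 m
βl = 2π·l/λ = 2π × 0.219 = 79°
tan(βl) = 5.15
Z_in = Z_0·(Z_L + jZ_0·tanβl)/(Z_0 + jZ_L·tanβl) = 16 − j15.6 Ω
Γ_s = (Z_in − Z_s)/(Z_in + Z_s) = (-59 − j15.6)/(91 − j15.6), |Γ_s| = 0.662

|Γ| ≈ 0.662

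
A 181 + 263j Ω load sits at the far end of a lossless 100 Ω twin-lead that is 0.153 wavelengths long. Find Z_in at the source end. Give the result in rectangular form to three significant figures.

Z_in ≈ 38.4 − j111 Ω

βl = 2π × 0.153 = 55.1°
tan(βl) = tan(55.1°) = 1.43
Z_in = Z_0·(Z_L + jZ_0·tanβl)/(Z_0 + jZ_L·tanβl)
     = 100·(181 + j406)/(-277 + j259)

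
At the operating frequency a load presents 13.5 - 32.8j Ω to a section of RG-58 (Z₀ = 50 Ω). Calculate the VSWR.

VSWR ≈ 5.38

Γ = (Z_L − Z_0)/(Z_L + Z_0) = (-36.5 − j32.8)/(63.5 − j32.8)
|Γ| = 49.1/71.5 = 0.687
VSWR = (1 + |Γ|)/(1 − |Γ|) = 1.69/0.313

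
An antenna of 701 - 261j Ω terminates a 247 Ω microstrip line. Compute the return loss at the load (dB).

Γ = (454 − j261)/(948 − j261), |Γ| = 0.533
RL = −20·log₁₀|Γ| = −20·log₁₀(0.533)

RL ≈ 5.47 dB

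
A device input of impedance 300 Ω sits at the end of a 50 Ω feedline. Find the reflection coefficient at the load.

Γ = 0.714

Γ = (Z_L − Z_0)/(Z_L + Z_0) = (300 − 50)/(300 + 50) = 250/350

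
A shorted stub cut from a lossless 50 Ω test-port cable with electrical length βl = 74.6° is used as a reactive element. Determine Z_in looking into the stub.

tan(βl) = 3.63
For a shorted stub, Z_in = jZ_0·tan(βl)

Z_in ≈ +j182 Ω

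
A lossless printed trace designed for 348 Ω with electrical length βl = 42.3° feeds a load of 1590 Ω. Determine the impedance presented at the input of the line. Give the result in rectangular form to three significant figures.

Z_in ≈ 159 − j344 Ω

tan(βl) = tan(42.3°) = 0.91
Z_in = Z_0·(Z_L + jZ_0·tanβl)/(Z_0 + jZ_L·tanβl)
     = 348·(1590 + j317)/(348 + j1450)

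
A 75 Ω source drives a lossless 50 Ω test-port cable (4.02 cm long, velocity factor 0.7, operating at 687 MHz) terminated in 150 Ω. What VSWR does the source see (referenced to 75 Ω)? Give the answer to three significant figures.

λ = v/f = 0.7·c / 687 MHz = 0.306 m
βl = 2π·l/λ = 2π × 0.132 = 47.3°
tan(βl) = 1.09
Z_in = Z_0·(Z_L + jZ_0·tanβl)/(Z_0 + jZ_L·tanβl) = 28.2 − j37.4 Ω
Γ_s = (Z_in − Z_s)/(Z_in + Z_s) = (-46.8 − j37.4)/(103 − j37.4), |Γ_s| = 0.546
VSWR = (1 + |Γ_s|)/(1 − |Γ_s|)

VSWR ≈ 3.41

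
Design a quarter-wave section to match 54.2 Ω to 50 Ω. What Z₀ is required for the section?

Z_qwt ≈ 52.1 Ω

Z_qwt = √(Z_0·R_L) = √(50 × 54.2) = √2710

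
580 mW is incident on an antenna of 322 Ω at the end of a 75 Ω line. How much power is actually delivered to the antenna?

P_delivered ≈ 355 mW

Γ = (322 − 75)/(322 + 75) = 0.622
|Γ|² = 0.387
P_refl = |Γ|²·P_inc = 225 mW, P_del = (1 − |Γ|²)·P_inc = 355 mW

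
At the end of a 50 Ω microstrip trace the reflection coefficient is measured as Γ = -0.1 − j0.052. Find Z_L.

Z_L ≈ 40.7 − j4.29 Ω

Z_L = Z_0·(1 + Γ)/(1 − Γ) = 50·(0.9 − j0.052)/(1.1 + j0.052)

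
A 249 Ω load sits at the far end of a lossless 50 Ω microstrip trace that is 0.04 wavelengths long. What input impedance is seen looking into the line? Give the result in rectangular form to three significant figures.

βl = 2π × 0.04 = 14.4°
tan(βl) = tan(14.4°) = 0.257
Z_in = Z_0·(Z_L + jZ_0·tanβl)/(Z_0 + jZ_L·tanβl)
     = 50·(249 + j12.8)/(50 + j63.9)

Z_in ≈ 101 − j116 Ω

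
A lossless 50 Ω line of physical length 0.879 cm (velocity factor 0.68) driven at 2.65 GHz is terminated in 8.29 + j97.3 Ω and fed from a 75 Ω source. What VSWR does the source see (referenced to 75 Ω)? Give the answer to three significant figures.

λ = v/f = 0.68·c / 2.65 GHz = 0.077 m
βl = 2π·l/λ = 2π × 0.114 = 41.1°
tan(βl) = 0.873
Z_in = Z_0·(Z_L + jZ_0·tanβl)/(Z_0 + jZ_L·tanβl) = 28.7 − j196 Ω
Γ_s = (Z_in − Z_s)/(Z_in + Z_s) = (-46.3 − j196)/(104 − j196), |Γ_s| = 0.908
VSWR = (1 + |Γ_s|)/(1 − |Γ_s|)

VSWR ≈ 20.8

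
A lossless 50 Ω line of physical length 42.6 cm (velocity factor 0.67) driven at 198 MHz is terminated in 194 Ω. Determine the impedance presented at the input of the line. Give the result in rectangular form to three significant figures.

λ = v/f = 0.67·c / 198 MHz = 1.02 m
βl = 2π·l/λ = 2π × 0.42 = 151°
tan(βl) = tan(151°) = -0.553
Z_in = Z_0·(Z_L + jZ_0·tanβl)/(Z_0 + jZ_L·tanβl)
     = 50·(194 − j27.6)/(50 − j107)

Z_in ≈ 45.2 + j69.4 Ω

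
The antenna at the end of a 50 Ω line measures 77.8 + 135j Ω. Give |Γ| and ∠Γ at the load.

Γ ≈ 0.741 ∠ 31.8°

Γ = (Z_L − Z_0)/(Z_L + Z_0) = (27.8 + j135)/(127.8 + j135)
|Γ| = 138/186 = 0.741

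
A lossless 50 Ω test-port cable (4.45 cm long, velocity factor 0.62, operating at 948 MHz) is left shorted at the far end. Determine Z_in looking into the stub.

Z_in ≈ +j341 Ω

λ = v/f = 0.62·c / 948 MHz = 0.196 m
βl = 2π·l/λ = 2π × 0.227 = 81.7°
tan(βl) = 6.81
For a shorted stub, Z_in = jZ_0·tan(βl)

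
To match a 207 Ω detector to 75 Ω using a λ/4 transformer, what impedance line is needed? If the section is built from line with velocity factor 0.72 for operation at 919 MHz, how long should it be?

Z_qwt = √(Z_0·R_L) = √(75 × 207) = √15520
λ = 0.72·c/f = 0.235 m, so l = λ/4 = 0.0588 m

Z_qwt ≈ 125 Ω; length ≈ 5.88 cm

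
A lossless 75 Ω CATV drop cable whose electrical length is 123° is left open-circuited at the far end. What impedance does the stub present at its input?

Z_in ≈ +j48.7 Ω

tan(βl) = -1.54
For an open-circuited stub, Z_in = −jZ_0·cot(βl) = −jZ_0/tan(βl)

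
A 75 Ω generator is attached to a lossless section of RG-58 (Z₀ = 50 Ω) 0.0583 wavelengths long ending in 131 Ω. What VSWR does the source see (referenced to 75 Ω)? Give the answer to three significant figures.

VSWR ≈ 2.08

βl = 2π × 0.0583 = 21°
tan(βl) = 0.384
Z_in = Z_0·(Z_L + jZ_0·tanβl)/(Z_0 + jZ_L·tanβl) = 74.8 − j56 Ω
Γ_s = (Z_in − Z_s)/(Z_in + Z_s) = (-0.242 − j56)/(150 − j56), |Γ_s| = 0.35
VSWR = (1 + |Γ_s|)/(1 − |Γ_s|)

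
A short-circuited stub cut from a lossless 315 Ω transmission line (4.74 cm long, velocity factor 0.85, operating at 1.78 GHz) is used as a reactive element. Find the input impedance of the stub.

Z_in ≈ −j566 Ω

λ = v/f = 0.85·c / 1.78 GHz = 0.143 m
βl = 2π·l/λ = 2π × 0.331 = 119°
tan(βl) = -1.8
For a short-circuited stub, Z_in = jZ_0·tan(βl)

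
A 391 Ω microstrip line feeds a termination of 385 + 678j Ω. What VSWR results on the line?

VSWR ≈ 4.85

Γ = (Z_L − Z_0)/(Z_L + Z_0) = (-6 + j678)/(776 + j678)
|Γ| = 678/1030 = 0.658
VSWR = (1 + |Γ|)/(1 − |Γ|) = 1.66/0.342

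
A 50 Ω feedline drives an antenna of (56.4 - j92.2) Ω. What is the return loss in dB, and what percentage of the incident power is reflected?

Γ = (6.4 − j92.2)/(106.4 − j92.2), |Γ| = 0.656
RL = −20·log₁₀(0.656) = 3.66 dB
P_refl/P_inc = |Γ|² = 0.431

RL ≈ 3.66 dB; 43.1% of incident power reflected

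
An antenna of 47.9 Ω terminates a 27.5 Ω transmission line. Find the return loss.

RL ≈ 11.4 dB

Γ = (47.9 − 27.5)/(47.9 + 27.5) = 0.271
RL = −20·log₁₀|Γ| = −20·log₁₀(0.271)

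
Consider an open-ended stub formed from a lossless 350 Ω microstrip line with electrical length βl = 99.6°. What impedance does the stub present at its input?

Z_in ≈ +j59.2 Ω

tan(βl) = -5.91
For an open-ended stub, Z_in = −jZ_0·cot(βl) = −jZ_0/tan(βl)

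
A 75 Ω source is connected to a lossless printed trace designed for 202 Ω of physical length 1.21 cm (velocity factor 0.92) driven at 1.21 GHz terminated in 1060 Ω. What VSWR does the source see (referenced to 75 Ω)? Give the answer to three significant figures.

λ = v/f = 0.92·c / 1.21 GHz = 0.228 m
βl = 2π·l/λ = 2π × 0.053 = 19.1°
tan(βl) = 0.346
Z_in = Z_0·(Z_L + jZ_0·tanβl)/(Z_0 + jZ_L·tanβl) = 276 − j432 Ω
Γ_s = (Z_in − Z_s)/(Z_in + Z_s) = (201 − j432)/(351 − j432), |Γ_s| = 0.856
VSWR = (1 + |Γ_s|)/(1 − |Γ_s|)

VSWR ≈ 12.9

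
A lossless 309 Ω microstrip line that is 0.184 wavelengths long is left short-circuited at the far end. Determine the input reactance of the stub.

X_in ≈ 702 Ω (inductive)

βl = 2π × 0.184 = 66.2°
tan(βl) = 2.27
For a short-circuited stub, Z_in = jZ_0·tan(βl)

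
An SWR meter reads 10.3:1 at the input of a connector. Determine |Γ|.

|Γ| = (S − 1)/(S + 1) = (10.3 − 1)/(10.3 + 1) = 9.3/11.3

|Γ| ≈ 0.823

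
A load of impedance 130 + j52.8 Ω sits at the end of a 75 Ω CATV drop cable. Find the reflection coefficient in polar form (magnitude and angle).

Γ ≈ 0.36 ∠ 29.4°

Γ = (Z_L − Z_0)/(Z_L + Z_0) = (55 + j52.8)/(205 + j52.8)
|Γ| = 76.2/212 = 0.36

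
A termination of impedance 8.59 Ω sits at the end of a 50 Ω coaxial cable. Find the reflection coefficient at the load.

Γ = -0.707

Γ = (Z_L − Z_0)/(Z_L + Z_0) = (8.59 − 50)/(8.59 + 50) = -41.41/58.59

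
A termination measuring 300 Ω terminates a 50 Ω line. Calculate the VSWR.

VSWR ≈ 6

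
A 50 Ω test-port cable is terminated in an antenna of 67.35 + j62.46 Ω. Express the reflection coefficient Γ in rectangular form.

Γ = (Z_L − Z_0)/(Z_L + Z_0) = (17.35 + j62.46)/(117.3 + j62.46)

Γ ≈ 0.336 + j0.353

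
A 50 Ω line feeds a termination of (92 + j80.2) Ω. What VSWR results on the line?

Γ = (Z_L − Z_0)/(Z_L + Z_0) = (42 + j80.2)/(142 + j80.2)
|Γ| = 90.5/163 = 0.555
VSWR = (1 + |Γ|)/(1 − |Γ|) = 1.56/0.445

VSWR ≈ 3.5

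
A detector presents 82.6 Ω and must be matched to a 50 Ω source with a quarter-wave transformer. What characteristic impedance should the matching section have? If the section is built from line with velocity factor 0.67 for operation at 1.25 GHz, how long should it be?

Z_qwt ≈ 64.3 Ω; length ≈ 4.02 cm

Z_qwt = √(Z_0·R_L) = √(50 × 82.6) = √4130
λ = 0.67·c/f = 0.161 m, so l = λ/4 = 0.0402 m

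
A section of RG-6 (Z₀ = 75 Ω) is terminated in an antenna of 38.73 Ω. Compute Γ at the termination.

Γ = -0.319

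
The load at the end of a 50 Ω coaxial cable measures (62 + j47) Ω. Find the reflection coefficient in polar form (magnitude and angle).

Γ = (Z_L − Z_0)/(Z_L + Z_0) = (12 + j47)/(112 + j47)
|Γ| = 48.5/121 = 0.399

Γ ≈ 0.399 ∠ 52.9°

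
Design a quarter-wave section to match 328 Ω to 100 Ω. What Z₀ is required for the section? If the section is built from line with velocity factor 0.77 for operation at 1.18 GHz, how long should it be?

Z_qwt = √(Z_0·R_L) = √(100 × 328) = √32800
λ = 0.77·c/f = 0.196 m, so l = λ/4 = 0.0489 m

Z_qwt ≈ 181 Ω; length ≈ 4.89 cm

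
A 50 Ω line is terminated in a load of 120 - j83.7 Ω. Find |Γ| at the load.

|Γ| ≈ 0.576

Γ = (Z_L − Z_0)/(Z_L + Z_0) = (70 − j83.7)/(170 − j83.7)
|Γ| = 109/189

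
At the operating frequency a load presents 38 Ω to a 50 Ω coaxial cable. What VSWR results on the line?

For a purely resistive load, VSWR = R_L/Z_0 or Z_0/R_L (whichever > 1) = 50/38

VSWR ≈ 1.32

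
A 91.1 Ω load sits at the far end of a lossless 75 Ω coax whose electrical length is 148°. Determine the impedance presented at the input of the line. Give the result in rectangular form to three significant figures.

Z_in ≈ 80.4 + j14.1 Ω

tan(βl) = tan(148°) = -0.625
Z_in = Z_0·(Z_L + jZ_0·tanβl)/(Z_0 + jZ_L·tanβl)
     = 75·(91.1 − j46.9)/(75 − j56.9)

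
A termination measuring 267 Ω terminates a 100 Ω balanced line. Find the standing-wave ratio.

VSWR ≈ 2.67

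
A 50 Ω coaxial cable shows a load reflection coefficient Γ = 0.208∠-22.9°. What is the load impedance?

Z_L ≈ 72.5 − j12.3 Ω

Z_L = Z_0·(1 + Γ)/(1 − Γ) = 50·(1.19 − j0.0809)/(0.808 + j0.0809)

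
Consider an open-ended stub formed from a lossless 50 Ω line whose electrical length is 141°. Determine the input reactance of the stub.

X_in ≈ 61.7 Ω (inductive)

tan(βl) = -0.81
For an open-ended stub, Z_in = −jZ_0·cot(βl) = −jZ_0/tan(βl)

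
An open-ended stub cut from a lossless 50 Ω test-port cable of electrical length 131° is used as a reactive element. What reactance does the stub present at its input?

tan(βl) = -1.15
For an open-ended stub, Z_in = −jZ_0·cot(βl) = −jZ_0/tan(βl)

X_in ≈ 43.5 Ω (inductive)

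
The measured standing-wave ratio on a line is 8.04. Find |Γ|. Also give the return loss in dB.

|Γ| ≈ 0.779; return loss ≈ 2.17 dB

|Γ| = (S − 1)/(S + 1) = (8.04 − 1)/(8.04 + 1) = 7.04/9.04
RL = −20·log₁₀|Γ| = −20·log₁₀(0.779)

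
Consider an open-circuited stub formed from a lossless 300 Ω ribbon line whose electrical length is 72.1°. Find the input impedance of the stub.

tan(βl) = 3.1
For an open-circuited stub, Z_in = −jZ_0·cot(βl) = −jZ_0/tan(βl)

Z_in ≈ −j96.9 Ω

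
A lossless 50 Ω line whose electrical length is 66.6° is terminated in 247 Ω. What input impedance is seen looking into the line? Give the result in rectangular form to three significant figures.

Z_in ≈ 11.9 − j20.6 Ω

tan(βl) = tan(66.6°) = 2.31
Z_in = Z_0·(Z_L + jZ_0·tanβl)/(Z_0 + jZ_L·tanβl)
     = 50·(247 + j116)/(50 + j571)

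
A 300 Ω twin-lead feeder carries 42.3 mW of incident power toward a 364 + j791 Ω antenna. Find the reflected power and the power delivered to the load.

P_reflected ≈ 25 mW; P_delivered ≈ 17.3 mW

|Γ| = |(64 + j791)/(664 + j791)| = 0.768
|Γ|² = 0.59
P_refl = |Γ|²·P_inc = 25 mW, P_del = (1 − |Γ|²)·P_inc = 17.3 mW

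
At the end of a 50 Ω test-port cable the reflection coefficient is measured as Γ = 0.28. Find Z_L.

Z_L = Z_0·(1 + Γ)/(1 − Γ) = 50·(1.28)/(0.72)

Z_L ≈ 88.9 Ω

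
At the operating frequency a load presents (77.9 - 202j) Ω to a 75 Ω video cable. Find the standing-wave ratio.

Γ = (Z_L − Z_0)/(Z_L + Z_0) = (2.9 − j202)/(152.9 − j202)
|Γ| = 202/253 = 0.797
VSWR = (1 + |Γ|)/(1 − |Γ|) = 1.8/0.203

VSWR ≈ 8.87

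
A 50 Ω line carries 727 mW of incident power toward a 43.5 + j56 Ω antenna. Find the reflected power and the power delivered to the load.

|Γ| = |(-6.5 + j56)/(93.5 + j56)| = 0.517
|Γ|² = 0.268
P_refl = |Γ|²·P_inc = 195 mW, P_del = (1 − |Γ|²)·P_inc = 532 mW

P_reflected ≈ 195 mW; P_delivered ≈ 532 mW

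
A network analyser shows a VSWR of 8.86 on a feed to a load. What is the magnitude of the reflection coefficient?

|Γ| = (S − 1)/(S + 1) = (8.86 − 1)/(8.86 + 1) = 7.86/9.86

|Γ| ≈ 0.797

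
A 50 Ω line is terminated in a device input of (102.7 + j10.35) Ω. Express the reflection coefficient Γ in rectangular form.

Γ ≈ 0.348 + j0.0442

Γ = (Z_L − Z_0)/(Z_L + Z_0) = (52.7 + j10.35)/(152.7 + j10.35)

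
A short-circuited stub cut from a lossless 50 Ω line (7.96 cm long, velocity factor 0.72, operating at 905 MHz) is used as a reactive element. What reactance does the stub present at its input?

λ = v/f = 0.72·c / 905 MHz = 0.239 m
βl = 2π·l/λ = 2π × 0.334 = 120°
tan(βl) = -1.73
For a short-circuited stub, Z_in = jZ_0·tan(βl)

X_in ≈ -86.4 Ω (capacitive)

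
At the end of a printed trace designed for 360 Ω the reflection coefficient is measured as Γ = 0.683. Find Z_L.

Z_L ≈ 1910 Ω

Z_L = Z_0·(1 + Γ)/(1 − Γ) = 360·(1.68)/(0.317)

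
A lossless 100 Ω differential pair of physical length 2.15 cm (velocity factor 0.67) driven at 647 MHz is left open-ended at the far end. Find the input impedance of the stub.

λ = v/f = 0.67·c / 647 MHz = 0.311 m
βl = 2π·l/λ = 2π × 0.0692 = 24.9°
tan(βl) = 0.464
For an open-ended stub, Z_in = −jZ_0·cot(βl) = −jZ_0/tan(βl)

Z_in ≈ −j215 Ω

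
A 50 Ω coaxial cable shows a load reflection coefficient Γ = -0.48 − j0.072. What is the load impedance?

Z_L = Z_0·(1 + Γ)/(1 − Γ) = 50·(0.52 − j0.072)/(1.48 + j0.072)

Z_L ≈ 17.4 − j3.28 Ω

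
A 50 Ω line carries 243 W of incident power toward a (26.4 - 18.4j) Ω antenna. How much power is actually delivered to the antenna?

|Γ| = |(-23.6 − j18.4)/(76.4 − j18.4)| = 0.381
|Γ|² = 0.145
P_refl = |Γ|²·P_inc = 35.2 W, P_del = (1 − |Γ|²)·P_inc = 208 W

P_delivered ≈ 208 W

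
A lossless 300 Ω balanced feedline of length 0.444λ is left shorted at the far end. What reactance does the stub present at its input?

βl = 2π × 0.444 = 160°
tan(βl) = -0.367
For a shorted stub, Z_in = jZ_0·tan(βl)

X_in ≈ -110 Ω (capacitive)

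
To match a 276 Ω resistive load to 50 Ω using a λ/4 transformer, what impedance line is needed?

Z_qwt ≈ 117 Ω

Z_qwt = √(Z_0·R_L) = √(50 × 276) = √13800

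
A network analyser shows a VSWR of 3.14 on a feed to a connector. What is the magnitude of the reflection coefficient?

|Γ| = (S − 1)/(S + 1) = (3.14 − 1)/(3.14 + 1) = 2.14/4.14

|Γ| ≈ 0.517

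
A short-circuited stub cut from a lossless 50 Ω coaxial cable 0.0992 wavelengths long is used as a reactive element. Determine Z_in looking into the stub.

Z_in ≈ +j35.9 Ω

βl = 2π × 0.0992 = 35.7°
tan(βl) = 0.719
For a short-circuited stub, Z_in = jZ_0·tan(βl)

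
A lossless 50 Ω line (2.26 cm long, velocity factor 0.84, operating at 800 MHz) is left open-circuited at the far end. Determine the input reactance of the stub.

λ = v/f = 0.84·c / 800 MHz = 0.315 m
βl = 2π·l/λ = 2π × 0.0717 = 25.8°
tan(βl) = 0.484
For an open-circuited stub, Z_in = −jZ_0·cot(βl) = −jZ_0/tan(βl)

X_in ≈ -103 Ω (capacitive)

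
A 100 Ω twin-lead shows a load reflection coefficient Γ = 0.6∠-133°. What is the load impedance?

Z_L = Z_0·(1 + Γ)/(1 − Γ) = 100·(0.591 − j0.439)/(1.41 + j0.439)

Z_L ≈ 29.4 − j40.3 Ω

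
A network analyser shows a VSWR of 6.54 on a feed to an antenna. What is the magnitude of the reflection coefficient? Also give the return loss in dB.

|Γ| = (S − 1)/(S + 1) = (6.54 − 1)/(6.54 + 1) = 5.54/7.54
RL = −20·log₁₀|Γ| = −20·log₁₀(0.735)

|Γ| ≈ 0.735; return loss ≈ 2.68 dB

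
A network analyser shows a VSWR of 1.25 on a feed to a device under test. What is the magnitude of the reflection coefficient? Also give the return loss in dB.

|Γ| ≈ 0.111; return loss ≈ 19.1 dB

|Γ| = (S − 1)/(S + 1) = (1.25 − 1)/(1.25 + 1) = 0.25/2.25
RL = −20·log₁₀|Γ| = −20·log₁₀(0.111)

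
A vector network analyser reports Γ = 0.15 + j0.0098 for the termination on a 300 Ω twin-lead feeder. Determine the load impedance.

Z_L = Z_0·(1 + Γ)/(1 − Γ) = 300·(1.15 + j0.0098)/(0.85 − j0.0098)

Z_L ≈ 406 + j8.14 Ω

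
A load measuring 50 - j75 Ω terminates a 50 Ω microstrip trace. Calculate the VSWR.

Γ = (Z_L − Z_0)/(Z_L + Z_0) = (0 − j75)/(100 − j75)
|Γ| = 75/125 = 0.6
VSWR = (1 + |Γ|)/(1 − |Γ|) = 1.6/0.4

VSWR ≈ 4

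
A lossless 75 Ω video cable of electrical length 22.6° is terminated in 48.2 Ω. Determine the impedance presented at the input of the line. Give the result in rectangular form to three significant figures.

Z_in ≈ 52.8 + j17.1 Ω

tan(βl) = tan(22.6°) = 0.416
Z_in = Z_0·(Z_L + jZ_0·tanβl)/(Z_0 + jZ_L·tanβl)
     = 75·(48.2 + j31.2)/(75 + j20.1)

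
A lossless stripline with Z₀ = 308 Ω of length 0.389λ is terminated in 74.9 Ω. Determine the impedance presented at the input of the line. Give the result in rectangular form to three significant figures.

Z_in ≈ 122 − j233 Ω

βl = 2π × 0.389 = 140°
tan(βl) = tan(140°) = -0.838
Z_in = Z_0·(Z_L + jZ_0·tanβl)/(Z_0 + jZ_L·tanβl)
     = 308·(74.9 − j258)/(308 − j62.8)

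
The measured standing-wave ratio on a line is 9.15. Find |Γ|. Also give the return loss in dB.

|Γ| ≈ 0.803; return loss ≈ 1.91 dB

|Γ| = (S − 1)/(S + 1) = (9.15 − 1)/(9.15 + 1) = 8.15/10.2
RL = −20·log₁₀|Γ| = −20·log₁₀(0.803)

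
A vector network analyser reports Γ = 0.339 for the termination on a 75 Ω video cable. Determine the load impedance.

Z_L ≈ 152 Ω

Z_L = Z_0·(1 + Γ)/(1 − Γ) = 75·(1.34)/(0.661)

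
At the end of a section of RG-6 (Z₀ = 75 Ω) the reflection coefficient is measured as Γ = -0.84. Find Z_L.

Z_L = Z_0·(1 + Γ)/(1 − Γ) = 75·(0.16)/(1.84)

Z_L ≈ 6.52 Ω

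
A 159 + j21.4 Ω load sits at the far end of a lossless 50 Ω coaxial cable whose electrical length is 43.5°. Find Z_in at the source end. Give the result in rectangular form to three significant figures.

tan(βl) = tan(43.5°) = 0.949
Z_in = Z_0·(Z_L + jZ_0·tanβl)/(Z_0 + jZ_L·tanβl)
     = 50·(159 + j68.8)/(29.7 + j151)

Z_in ≈ 31.9 − j46.4 Ω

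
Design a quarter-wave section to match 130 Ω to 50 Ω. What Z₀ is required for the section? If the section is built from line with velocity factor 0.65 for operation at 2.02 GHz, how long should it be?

Z_qwt = √(Z_0·R_L) = √(50 × 130) = √6500
λ = 0.65·c/f = 0.0965 m, so l = λ/4 = 0.0241 m

Z_qwt ≈ 80.6 Ω; length ≈ 2.41 cm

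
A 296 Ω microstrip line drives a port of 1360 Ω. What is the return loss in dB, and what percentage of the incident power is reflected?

RL ≈ 3.84 dB; 41.3% of incident power reflected

Γ = (1360 − 296)/(1360 + 296) = 0.643
RL = −20·log₁₀(0.643) = 3.84 dB
P_refl/P_inc = |Γ|² = 0.413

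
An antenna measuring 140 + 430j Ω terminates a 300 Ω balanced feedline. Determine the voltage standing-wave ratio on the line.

VSWR ≈ 6.87

Γ = (Z_L − Z_0)/(Z_L + Z_0) = (-160 + j430)/(440 + j430)
|Γ| = 459/615 = 0.746
VSWR = (1 + |Γ|)/(1 − |Γ|) = 1.75/0.254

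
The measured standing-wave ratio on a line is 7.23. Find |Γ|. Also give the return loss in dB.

|Γ| ≈ 0.757; return loss ≈ 2.42 dB

|Γ| = (S − 1)/(S + 1) = (7.23 − 1)/(7.23 + 1) = 6.23/8.23
RL = −20·log₁₀|Γ| = −20·log₁₀(0.757)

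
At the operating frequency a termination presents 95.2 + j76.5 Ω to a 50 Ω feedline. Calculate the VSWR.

VSWR ≈ 3.36

Γ = (Z_L − Z_0)/(Z_L + Z_0) = (45.2 + j76.5)/(145.2 + j76.5)
|Γ| = 88.9/164 = 0.541
VSWR = (1 + |Γ|)/(1 − |Γ|) = 1.54/0.459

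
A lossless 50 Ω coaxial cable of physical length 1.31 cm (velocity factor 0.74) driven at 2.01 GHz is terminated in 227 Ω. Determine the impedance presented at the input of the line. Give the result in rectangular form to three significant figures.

λ = v/f = 0.74·c / 2.01 GHz = 0.11 m
βl = 2π·l/λ = 2π × 0.119 = 42.7°
tan(βl) = tan(42.7°) = 0.923
Z_in = Z_0·(Z_L + jZ_0·tanβl)/(Z_0 + jZ_L·tanβl)
     = 50·(227 + j46.1)/(50 + j209)

Z_in ≈ 22.7 − j48.8 Ω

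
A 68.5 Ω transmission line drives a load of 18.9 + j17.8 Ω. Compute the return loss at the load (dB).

RL ≈ 4.57 dB

Γ = (-49.6 + j17.8)/(87.4 + j17.8), |Γ| = 0.591
RL = −20·log₁₀|Γ| = −20·log₁₀(0.591)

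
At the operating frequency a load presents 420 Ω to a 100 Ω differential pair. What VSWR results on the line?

VSWR ≈ 4.2

Γ = (420 − 100)/(420 + 100) = 0.615
VSWR = (1 + 0.615)/(1 − 0.615)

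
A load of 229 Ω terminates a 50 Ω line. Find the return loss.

Γ = (229 − 50)/(229 + 50) = 0.642
RL = −20·log₁₀|Γ| = −20·log₁₀(0.642)

RL ≈ 3.86 dB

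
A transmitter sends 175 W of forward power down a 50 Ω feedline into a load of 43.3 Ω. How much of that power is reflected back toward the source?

P_reflected ≈ 0.902 W

Γ = (43.3 − 50)/(43.3 + 50) = -0.0718
|Γ|² = 0.00516
P_refl = |Γ|²·P_inc = 0.902 W, P_del = (1 − |Γ|²)·P_inc = 174 W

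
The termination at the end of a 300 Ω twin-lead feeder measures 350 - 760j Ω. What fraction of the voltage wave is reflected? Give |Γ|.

|Γ| ≈ 0.762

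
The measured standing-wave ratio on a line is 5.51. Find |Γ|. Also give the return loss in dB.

|Γ| = (S − 1)/(S + 1) = (5.51 − 1)/(5.51 + 1) = 4.51/6.51
RL = −20·log₁₀|Γ| = −20·log₁₀(0.693)

|Γ| ≈ 0.693; return loss ≈ 3.19 dB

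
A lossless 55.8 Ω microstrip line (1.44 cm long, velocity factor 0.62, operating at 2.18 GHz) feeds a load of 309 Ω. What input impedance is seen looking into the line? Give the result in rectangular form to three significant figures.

Z_in ≈ 13.1 − j29.9 Ω

λ = v/f = 0.62·c / 2.18 GHz = 0.0853 m
βl = 2π·l/λ = 2π × 0.169 = 60.8°
tan(βl) = tan(60.8°) = 1.79
Z_in = Z_0·(Z_L + jZ_0·tanβl)/(Z_0 + jZ_L·tanβl)
     = 55.8·(309 + j99.7)/(55.8 + j552)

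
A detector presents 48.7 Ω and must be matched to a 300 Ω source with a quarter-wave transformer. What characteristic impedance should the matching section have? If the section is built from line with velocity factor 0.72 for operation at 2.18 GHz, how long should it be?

Z_qwt ≈ 121 Ω; length ≈ 2.48 cm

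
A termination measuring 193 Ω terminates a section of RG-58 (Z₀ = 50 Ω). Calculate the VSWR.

Γ = (193 − 50)/(193 + 50) = 0.588
VSWR = (1 + 0.588)/(1 − 0.588)

VSWR ≈ 3.86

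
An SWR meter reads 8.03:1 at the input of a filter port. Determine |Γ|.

|Γ| = (S − 1)/(S + 1) = (8.03 − 1)/(8.03 + 1) = 7.03/9.03

|Γ| ≈ 0.779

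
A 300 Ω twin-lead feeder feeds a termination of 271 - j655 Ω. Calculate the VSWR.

Γ = (Z_L − Z_0)/(Z_L + Z_0) = (-29 − j655)/(571 − j655)
|Γ| = 656/869 = 0.755
VSWR = (1 + |Γ|)/(1 − |Γ|) = 1.75/0.245

VSWR ≈ 7.15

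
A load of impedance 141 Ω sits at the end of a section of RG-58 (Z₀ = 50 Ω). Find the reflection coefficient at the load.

Γ = (Z_L − Z_0)/(Z_L + Z_0) = (141 − 50)/(141 + 50) = 91/191

Γ = 0.476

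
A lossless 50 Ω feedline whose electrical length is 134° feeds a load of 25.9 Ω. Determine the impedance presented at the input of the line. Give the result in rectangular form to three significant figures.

Z_in ≈ 41.7 − j29.4 Ω

tan(βl) = tan(134°) = -1.04
Z_in = Z_0·(Z_L + jZ_0·tanβl)/(Z_0 + jZ_L·tanβl)
     = 50·(25.9 − j51.8)/(50 − j26.8)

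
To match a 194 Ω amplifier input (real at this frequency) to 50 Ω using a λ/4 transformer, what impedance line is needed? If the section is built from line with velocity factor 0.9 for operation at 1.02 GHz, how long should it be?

Z_qwt ≈ 98.5 Ω; length ≈ 6.62 cm

Z_qwt = √(Z_0·R_L) = √(50 × 194) = √9700
λ = 0.9·c/f = 0.265 m, so l = λ/4 = 0.0662 m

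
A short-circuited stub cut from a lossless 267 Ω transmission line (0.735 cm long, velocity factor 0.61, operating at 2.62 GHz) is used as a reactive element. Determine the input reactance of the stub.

λ = v/f = 0.61·c / 2.62 GHz = 0.0698 m
βl = 2π·l/λ = 2π × 0.105 = 37.9°
tan(βl) = 0.778
For a short-circuited stub, Z_in = jZ_0·tan(βl)

X_in ≈ 208 Ω (inductive)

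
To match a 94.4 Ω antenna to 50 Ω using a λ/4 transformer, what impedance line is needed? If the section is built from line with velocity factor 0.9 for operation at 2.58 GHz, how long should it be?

Z_qwt ≈ 68.7 Ω; length ≈ 2.62 cm

Z_qwt = √(Z_0·R_L) = √(50 × 94.4) = √4720
λ = 0.9·c/f = 0.105 m, so l = λ/4 = 0.0262 m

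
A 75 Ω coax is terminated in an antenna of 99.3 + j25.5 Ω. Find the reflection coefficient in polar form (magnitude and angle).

Γ = (Z_L − Z_0)/(Z_L + Z_0) = (24.3 + j25.5)/(174.3 + j25.5)
|Γ| = 35.2/176 = 0.2

Γ ≈ 0.2 ∠ 38.1°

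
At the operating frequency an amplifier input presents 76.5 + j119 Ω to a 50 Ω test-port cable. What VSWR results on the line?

Γ = (Z_L − Z_0)/(Z_L + Z_0) = (26.5 + j119)/(126.5 + j119)
|Γ| = 122/174 = 0.702
VSWR = (1 + |Γ|)/(1 − |Γ|) = 1.7/0.298

VSWR ≈ 5.71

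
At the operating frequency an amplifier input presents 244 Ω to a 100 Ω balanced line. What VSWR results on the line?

For a purely resistive load, VSWR = R_L/Z_0 or Z_0/R_L (whichever > 1) = 244/100

VSWR ≈ 2.44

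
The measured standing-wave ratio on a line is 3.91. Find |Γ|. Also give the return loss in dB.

|Γ| = (S − 1)/(S + 1) = (3.91 − 1)/(3.91 + 1) = 2.91/4.91
RL = −20·log₁₀|Γ| = −20·log₁₀(0.593)

|Γ| ≈ 0.593; return loss ≈ 4.54 dB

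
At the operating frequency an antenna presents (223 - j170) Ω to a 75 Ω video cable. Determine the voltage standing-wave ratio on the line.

VSWR ≈ 4.83

Γ = (Z_L − Z_0)/(Z_L + Z_0) = (148 − j170)/(298 − j170)
|Γ| = 225/343 = 0.657
VSWR = (1 + |Γ|)/(1 − |Γ|) = 1.66/0.343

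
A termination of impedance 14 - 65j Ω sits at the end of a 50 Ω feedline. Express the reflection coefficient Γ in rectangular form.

Γ ≈ 0.231 − j0.781

Γ = (Z_L − Z_0)/(Z_L + Z_0) = (-36 − j65)/(64 − j65)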